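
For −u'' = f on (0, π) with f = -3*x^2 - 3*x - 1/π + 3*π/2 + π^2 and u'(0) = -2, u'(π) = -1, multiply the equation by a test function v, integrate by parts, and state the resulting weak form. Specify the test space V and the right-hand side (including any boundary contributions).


V = H^1(0, π) (v unrestricted at boundary; u is determined up to an additive constant); weak form: ∫_0^π u'v' dx = ∫_0^π (-3*x^2 - 3*x - 1/π + 3*π/2 + π^2) v dx − v(π) + 2·v(0) for all v ∈ V.

Multiply both sides by a test function v and integrate from 0 to π:
  ∫_0^π −u''(x) v(x) dx = ∫_0^π f(x) v(x) dx.
Integrate the LHS by parts once:
  ∫_0^π −u'' v dx = −[u'(x) v(x)]_0^π + ∫_0^π u'(x) v'(x) dx.
Thus ∫_0^π u'(x) v'(x) dx = ∫_0^π f(x) v(x) dx + [u'(x) v(x)]_0^π.
Choose V so that boundary terms are either known or forced to vanish.
u has inhomogeneous Neumann u'(0) = -2, u'(π) = -1. [u' v]_0^π = (-1)·v(π) − (-2)·v(0) = − v(π) + 2·v(0). Take V = H^1(0, π); boundary term becomes part of RHS.
Weak formulation: find u (satisfying any essential BC) such that ∫_0^π u'(x) v'(x) dx = ∫_0^π f v dx − v(π) + 2·v(0) for all v ∈ V (Neumann data are natural BCs: they enter the RHS as boundary terms).
Substituting f(x) = -3*x^2 - 3*x - 1/π + 3*π/2 + π^2, the right-hand side is ∫_0^π (-3*x^2 - 3*x - 1/π + 3*π/2 + π^2) v dx − v(π) + 2·v(0).
Compatibility check (pure Neumann): taking v ≡ 1 ∈ V gives 0 = ∫_0^π f dx + (-1) − (-2), i.e. ∫_0^π f dx must equal u'(0) − u'(π) = -1. Indeed ∫_0^π (-3*x^2 - 3*x - 1/π + 3*π/2 + π^2) dx = -1, so the data are compatible. The solution is then unique only up to an additive constant (fix it e.g. by requiring ∫_0^π u dx = 0).


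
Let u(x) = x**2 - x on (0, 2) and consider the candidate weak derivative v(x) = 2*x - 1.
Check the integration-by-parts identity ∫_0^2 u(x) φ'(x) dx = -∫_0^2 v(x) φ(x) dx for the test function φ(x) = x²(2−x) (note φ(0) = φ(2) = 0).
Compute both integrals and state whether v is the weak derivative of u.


LHS = -28/15, RHS = -28/15. Yes, v = u' weakly.

u(x) = x**2 - x, classical derivative u'(x) = 2*x - 1.
φ(x) = x²(2−x), so φ'(x) = x*(4 - 3*x).
Note φ(0) = φ(2) = 0, so the boundary term u·φ vanishes.
LHS = ∫_0^2 u(x) φ'(x) dx = ∫_0^2 (-3*x^4 + 7*x^3 - 4*x^2) dx. Term by term:
  ∫_0^2 -3*x^4 dx = -96/5;  ∫_0^2 7*x^3 dx = 28;  ∫_0^2 -4*x^2 dx = -32/3.
Sum: -96/5 + 28 − 32/3 = -28/15.
So LHS = -28/15.
∫_0^2 v(x) φ(x) dx = ∫_0^2 (-2*x^4 + 5*x^3 - 2*x^2) dx. Term by term:
  ∫_0^2 -2*x^4 dx = -64/5;  ∫_0^2 5*x^3 dx = 20;  ∫_0^2 -2*x^2 dx = -16/3.
Sum: -64/5 + 20 − 16/3 = 28/15.
So RHS = -∫_0^2 v(x) φ(x) dx = -28/15.
LHS = RHS, so the identity holds for this test φ.
Moreover u is smooth here and v(x) = u'(x) = 2*x - 1 pointwise, so the identity holds for every test function. Hence v is the weak derivative of u.


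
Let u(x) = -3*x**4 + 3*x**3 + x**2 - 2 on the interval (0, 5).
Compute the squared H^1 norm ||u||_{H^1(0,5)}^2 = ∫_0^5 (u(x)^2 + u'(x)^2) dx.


||u||_{H^1}^2 = 8801955/4

The H^1 norm (squared) on an interval (0, L) is
  ||u||_{H^1}^2 = ∫_0^L u(x)^2 dx + ∫_0^L u'(x)^2 dx.
Compute u'(x) = -12*x**3 + 9*x**2 + 2*x.
Then u(x)^2 = 9*x**8 - 18*x**7 + 3*x**6 + 6*x**5 + 13*x**4 - 12*x**3 - 4*x**2 + 4 and u'(x)^2 = 144*x**6 - 216*x**5 + 33*x**4 + 36*x**3 + 4*x**2.
Integrate each monomial from 0 to 5 using ∫_0^5 c·x^n dx = c·5^(n+1)/(n+1):
  ∫_0^5 u(x)^2 dx = ∫_0^5 (9*x^8 - 18*x^7 + 3*x^6 + 6*x^5 + 13*x^4 - 12*x^3 - 4*x^2 + 4) dx. Term by term:
    ∫_0^5 9*x^8 dx = 1953125;  ∫_0^5 -18*x^7 dx = -3515625/4;  ∫_0^5 3*x^6 dx = 234375/7;
    ∫_0^5 6*x^5 dx = 15625;  ∫_0^5 13*x^4 dx = 8125;  ∫_0^5 -12*x^3 dx = -1875;
    ∫_0^5 -4*x^2 dx = -500/3;  ∫_0^5 4 dx = 20.
  Sum: 1953125 − 3515625/4 + 234375/7 + 15625 + 8125 − 1875 − 500/3 + 20 = 94872055/84.
  ∫_0^5 u'(x)^2 dx = ∫_0^5 (144*x^6 - 216*x^5 + 33*x^4 + 36*x^3 + 4*x^2) dx. Term by term:
    ∫_0^5 144*x^6 dx = 11250000/7;  ∫_0^5 -216*x^5 dx = -562500;  ∫_0^5 33*x^4 dx = 20625;
    ∫_0^5 36*x^3 dx = 5625;  ∫_0^5 4*x^2 dx = 500/3.
  Sum: 11250000/7 − 562500 + 20625 + 5625 + 500/3 = 22492250/21.
Adding: ||u||_{H^1}^2 = 94872055/84 + 22492250/21 = 8801955/4.


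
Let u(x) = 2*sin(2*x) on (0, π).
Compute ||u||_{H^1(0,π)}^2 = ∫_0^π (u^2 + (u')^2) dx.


||u||_{H^1(0,π)}^2 = 10*π

u'(x) = 4*cos(2*x).
Expand u² and (u')² and integrate term by term on (0, π), using: for integers n ≥ 1, ∫_0^π sin²(nx) dx = ∫_0^π cos²(nx) dx = π/2; for n ≠ n', ∫_0^π sin(nx)sin(n'x) dx = ∫_0^π cos(nx)cos(n'x) dx = 0; and by product-to-sum, ∫_0^π sin(nx)cos(n'x) dx = ½∫_0^π [sin((n+n')x) + sin((n−n')x)] dx, which is 0 when n+n' is even and 2n/(n²−n'²) when n+n' is odd (it need not vanish on (0, π)).
  u² squared terms: (2)²·∫sin(2x)² dx = 4·π/2 = 2*π.
  So ∫_0^π u² dx = 2*π.
  (u')² squared terms: (4)²·∫cos(2x)² dx = 16·π/2 = 8*π.
  So ∫_0^π (u')² dx = 8*π.
||u||_{H^1}^2 = (2*π) + (8*π) = 10*π.


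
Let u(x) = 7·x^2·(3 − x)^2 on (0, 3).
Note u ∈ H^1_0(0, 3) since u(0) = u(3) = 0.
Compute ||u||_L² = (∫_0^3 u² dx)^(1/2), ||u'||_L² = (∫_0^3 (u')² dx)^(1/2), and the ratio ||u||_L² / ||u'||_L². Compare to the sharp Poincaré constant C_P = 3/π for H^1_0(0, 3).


||u||_L² / ||u'||_L² = sqrt(3)/2 < C_P = 3/π.

u(x) = 7·x^2·(3 − x)^2, so u'(x) = 14*x*(x - 3)*(2*x - 3).
u(x) = 7·x^2·(3 − x)^2 vanishes at x = 0 and x = 3, so u ∈ H^1_0(0, 3). Differentiate via the product rule and integrate the resulting polynomials term by term.
  ∫_0^3 u² dx = ∫_0^3 (49*x^8 - 588*x^7 + 2646*x^6 - 5292*x^5 + 3969*x^4) dx. Term by term:
    ∫_0^3 49*x^8 dx = 107163;  ∫_0^3 -588*x^7 dx = -964467/2;  ∫_0^3 2646*x^6 dx = 826686;
    ∫_0^3 -5292*x^5 dx = -642978;  ∫_0^3 3969*x^4 dx = 964467/5.
  Sum: 107163 − 964467/2 + 826686 − 642978 + 964467/5 = 15309/10.
  ∫_0^3 (u')² dx = ∫_0^3 (784*x^6 - 7056*x^5 + 22932*x^4 - 31752*x^3 + 15876*x^2) dx. Term by term:
    ∫_0^3 784*x^6 dx = 244944;  ∫_0^3 -7056*x^5 dx = -857304;  ∫_0^3 22932*x^4 dx = 5572476/5;
    ∫_0^3 -31752*x^3 dx = -642978;  ∫_0^3 15876*x^2 dx = 142884.
  Sum: 244944 − 857304 + 5572476/5 − 642978 + 142884 = 10206/5.
∫_0^3 u² dx = 15309/10, so ||u||_L² = 27*sqrt(210)/10.
∫_0^3 (u')² dx = 10206/5, so ||u'||_L² = 27*sqrt(70)/5.
Ratio ||u||_L² / ||u'||_L² = sqrt(3)/2.
Sharp Poincaré constant on H^1_0(0, 3) is C_P = L/π = 3/π, achieved by sin(π/3·x).
A polynomial bump cannot attain the sharp Poincaré constant (only the first sine eigenfunction does), so the ratio is strictly less than C_P, consistent with ||u||_L² ≤ C_P ||u'||_L².


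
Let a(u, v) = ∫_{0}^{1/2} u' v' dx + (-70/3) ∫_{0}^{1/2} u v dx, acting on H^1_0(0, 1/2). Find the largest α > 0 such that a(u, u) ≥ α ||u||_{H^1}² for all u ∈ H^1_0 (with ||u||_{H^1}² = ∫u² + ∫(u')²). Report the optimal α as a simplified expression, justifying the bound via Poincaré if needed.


α = 2*(-35 + 6*π^2)/(3*(1 + 4*π^2))

Coercivity of a(·,·) on H^1_0(0, 1/2) means a(u, u) ≥ α ||u||_{H^1}² for every u ∈ H^1_0.
The interval has length L = 1/2, and Poincaré/coercivity depend only on L. Here a(u, u) = ∫(u')² + (-70/3)·∫u².
Here c = -70/3 < 0 with |c| < (π/L)² = 4*π^2, so coercivity still holds. The condition a(u,u) ≥ α||u||_{H^1}² reads (1−α)∫(u')² ≥ (α−c)∫u². Any admissible α is ≤ 1 (rapidly oscillating u have ∫u²/∫(u')² → 0), and α = 1 would force 0 ≥ (1−c)∫u², impossible since c < 1; so 1−α > 0. By the sharp Poincaré inequality on H^1_0 of an interval of length L, ∫(u')² ≥ (π/L)²∫u² with equality for the first sine mode sin(π(x−x₀)/L) (x₀ the left endpoint), so the inequality holds for all u iff (1−α)(π/L)² ≥ α − c, i.e. α ≤ ((π/L)² + c)/((π/L)² + 1) = (1 + c(L/π)²)/(1 + (L/π)²). (Direct route, valid since c ≤ 0: Poincaré gives c∫u² ≥ c(L/π)²∫(u')², so a(u,u) ≥ (1 + c(L/π)²)∫(u')², while ||u||_{H^1}² ≤ (1 + (L/π)²)∫(u')²; dividing yields the same α.) With (π/L)² = 4*π^2 and c = -70/3, the largest admissible constant is α = ((π/L)² + c)/((π/L)² + 1).
Simplifying, α = 2*(-35 + 6*π^2)/(3*(1 + 4*π^2)).


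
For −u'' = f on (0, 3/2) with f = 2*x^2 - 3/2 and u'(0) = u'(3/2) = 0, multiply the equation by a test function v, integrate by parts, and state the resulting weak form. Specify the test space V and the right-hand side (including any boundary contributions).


V = H^1(0, 3/2) (no boundary constraint on v; u is determined up to an additive constant); weak form: ∫_0^3/2 u'v' dx = ∫_0^3/2 (2*x^2 - 3/2) v dx for all v ∈ V.

Multiply both sides by a test function v and integrate from 0 to 3/2:
  ∫_0^3/2 −u''(x) v(x) dx = ∫_0^3/2 f(x) v(x) dx.
Integrate the LHS by parts once:
  ∫_0^3/2 −u'' v dx = −[u'(x) v(x)]_0^3/2 + ∫_0^3/2 u'(x) v'(x) dx.
Thus ∫_0^3/2 u'(x) v'(x) dx = ∫_0^3/2 f(x) v(x) dx + [u'(x) v(x)]_0^3/2.
Choose V so that boundary terms are either known or forced to vanish.
u has homogeneous Neumann: u'(0) = u'(3/2) = 0. So [u' v]_0^3/2 = 0·v(3/2) − 0·v(0) = 0 for any v; take V = H^1(0, 3/2).
Weak formulation: find u (satisfying any essential BC) such that ∫_0^3/2 u'(x) v'(x) dx = ∫_0^3/2 f v dx for all v ∈ V (homogeneous Neumann, so boundary terms vanish).
Substituting f(x) = 2*x^2 - 3/2, the right-hand side is ∫_0^3/2 (2*x^2 - 3/2) v dx.
Compatibility check (pure Neumann): taking v ≡ 1 ∈ V gives 0 = ∫_0^3/2 f dx + (0) − (0), i.e. ∫_0^3/2 f dx must equal u'(0) − u'(3/2) = 0. Indeed ∫_0^3/2 (2*x^2 - 3/2) dx = 0, so the data are compatible. The solution is then unique only up to an additive constant (fix it e.g. by requiring ∫_0^3/2 u dx = 0).


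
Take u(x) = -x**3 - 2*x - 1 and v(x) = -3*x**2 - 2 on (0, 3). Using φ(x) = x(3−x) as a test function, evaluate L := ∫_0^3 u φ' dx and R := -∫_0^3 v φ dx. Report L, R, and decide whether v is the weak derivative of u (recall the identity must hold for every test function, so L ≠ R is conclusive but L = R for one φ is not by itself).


LHS = 909/20, RHS = 909/20. Yes, v = u' weakly.

u(x) = -x**3 - 2*x - 1, classical derivative u'(x) = -3*x**2 - 2.
φ(x) = x(3−x), so φ'(x) = 3 - 2*x.
Note φ(0) = φ(3) = 0, so the boundary term u·φ vanishes.
LHS = ∫_0^3 u(x) φ'(x) dx = ∫_0^3 (2*x^4 - 3*x^3 + 4*x^2 - 4*x - 3) dx. Term by term:
  ∫_0^3 2*x^4 dx = 486/5;  ∫_0^3 -3*x^3 dx = -243/4;  ∫_0^3 4*x^2 dx = 36;
  ∫_0^3 -4*x dx = -18;  ∫_0^3 -3 dx = -9.
Sum: 486/5 − 243/4 + 36 − 18 − 9 = 909/20.
So LHS = 909/20.
∫_0^3 v(x) φ(x) dx = ∫_0^3 (3*x^4 - 9*x^3 + 2*x^2 - 6*x) dx. Term by term:
  ∫_0^3 3*x^4 dx = 729/5;  ∫_0^3 -9*x^3 dx = -729/4;  ∫_0^3 2*x^2 dx = 18;
  ∫_0^3 -6*x dx = -27.
Sum: 729/5 − 729/4 + 18 − 27 = -909/20.
So RHS = -∫_0^3 v(x) φ(x) dx = 909/20.
LHS = RHS, so the identity holds for this test φ.
Moreover u is smooth here and v(x) = u'(x) = -3*x**2 - 2 pointwise, so the identity holds for every test function. Hence v is the weak derivative of u.


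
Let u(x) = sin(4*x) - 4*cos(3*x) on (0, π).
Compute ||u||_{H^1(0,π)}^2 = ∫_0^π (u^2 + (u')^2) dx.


||u||_{H^1(0,π)}^2 = -640/7 + 177*π/2

u'(x) = 12*sin(3*x) + 4*cos(4*x).
Expand u² and (u')² and integrate term by term on (0, π), using: for integers n ≥ 1, ∫_0^π sin²(nx) dx = ∫_0^π cos²(nx) dx = π/2; for n ≠ n', ∫_0^π sin(nx)sin(n'x) dx = ∫_0^π cos(nx)cos(n'x) dx = 0; and by product-to-sum, ∫_0^π sin(nx)cos(n'x) dx = ½∫_0^π [sin((n+n')x) + sin((n−n')x)] dx, which is 0 when n+n' is even and 2n/(n²−n'²) when n+n' is odd (it need not vanish on (0, π)).
  u² squared terms: (-4)²·∫cos(3x)² dx = 16·π/2 = 8*π;  (1)²·∫sin(4x)² dx = 1·π/2 = π/2.
  u² cross terms: 2·(-4)·(1)·∫cos(3x)·sin(4x) dx = -8·(8/7) = -64/7.
  So ∫_0^π u² dx = 8*π + π/2 − 64/7 = -64/7 + 17*π/2.
  (u')² squared terms: (4)²·∫cos(4x)² dx = 16·π/2 = 8*π;  (12)²·∫sin(3x)² dx = 144·π/2 = 72*π.
  (u')² cross terms: 2·(4)·(12)·∫cos(4x)·sin(3x) dx = 96·(-6/7) = -576/7.
  So ∫_0^π (u')² dx = 8*π + 72*π − 576/7 = -576/7 + 80*π.
||u||_{H^1}^2 = (-64/7 + 17*π/2) + (-576/7 + 80*π) = -640/7 + 177*π/2.


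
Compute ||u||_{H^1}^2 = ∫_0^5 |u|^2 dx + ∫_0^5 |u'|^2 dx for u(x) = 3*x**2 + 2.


||u||_{H^1}^2 = 7645

The H^1 norm (squared) on an interval (0, L) is
  ||u||_{H^1}^2 = ∫_0^L u(x)^2 dx + ∫_0^L u'(x)^2 dx.
Compute u'(x) = 6*x.
Then u(x)^2 = 9*x**4 + 12*x**2 + 4 and u'(x)^2 = 36*x**2.
Integrate each monomial from 0 to 5 using ∫_0^5 c·x^n dx = c·5^(n+1)/(n+1):
  ∫_0^5 u(x)^2 dx = ∫_0^5 (9*x^4 + 12*x^2 + 4) dx. Term by term:
    ∫_0^5 9*x^4 dx = 5625;  ∫_0^5 12*x^2 dx = 500;  ∫_0^5 4 dx = 20.
  Sum: 5625 + 500 + 20 = 6145.
  ∫_0^5 u'(x)^2 dx = ∫_0^5 (36*x^2) dx. Term by term:
    ∫_0^5 36*x^2 dx = 1500.
Adding: ||u||_{H^1}^2 = 6145 + 1500 = 7645.


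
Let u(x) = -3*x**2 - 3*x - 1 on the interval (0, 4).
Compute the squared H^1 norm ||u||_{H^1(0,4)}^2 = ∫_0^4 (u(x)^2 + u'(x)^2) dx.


||u||_{H^1}^2 = 22296/5

The H^1 norm (squared) on an interval (0, L) is
  ||u||_{H^1}^2 = ∫_0^L u(x)^2 dx + ∫_0^L u'(x)^2 dx.
Compute u'(x) = -6*x - 3.
Then u(x)^2 = 9*x**4 + 18*x**3 + 15*x**2 + 6*x + 1 and u'(x)^2 = 36*x**2 + 36*x + 9.
Integrate each monomial from 0 to 4 using ∫_0^4 c·x^n dx = c·4^(n+1)/(n+1):
  ∫_0^4 u(x)^2 dx = ∫_0^4 (9*x^4 + 18*x^3 + 15*x^2 + 6*x + 1) dx. Term by term:
    ∫_0^4 9*x^4 dx = 9216/5;  ∫_0^4 18*x^3 dx = 1152;  ∫_0^4 15*x^2 dx = 320;
    ∫_0^4 6*x dx = 48;  ∫_0^4 1 dx = 4.
  Sum: 9216/5 + 1152 + 320 + 48 + 4 = 16836/5.
  ∫_0^4 u'(x)^2 dx = ∫_0^4 (36*x^2 + 36*x + 9) dx. Term by term:
    ∫_0^4 36*x^2 dx = 768;  ∫_0^4 36*x dx = 288;  ∫_0^4 9 dx = 36.
  Sum: 768 + 288 + 36 = 1092.
Adding: ||u||_{H^1}^2 = 16836/5 + 1092 = 22296/5.


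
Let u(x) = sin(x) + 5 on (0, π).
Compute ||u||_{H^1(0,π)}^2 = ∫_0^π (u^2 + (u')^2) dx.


||u||_{H^1(0,π)}^2 = 20 + 26*π

u'(x) = cos(x).
Expand u² and (u')² and integrate term by term on (0, π), using: for integers n ≥ 1, ∫_0^π sin²(nx) dx = ∫_0^π cos²(nx) dx = π/2; for n ≠ n', ∫_0^π sin(nx)sin(n'x) dx = ∫_0^π cos(nx)cos(n'x) dx = 0; and by product-to-sum, ∫_0^π sin(nx)cos(n'x) dx = ½∫_0^π [sin((n+n')x) + sin((n−n')x)] dx, which is 0 when n+n' is even and 2n/(n²−n'²) when n+n' is odd (it need not vanish on (0, π)). For the constant mode: ∫_0^π 1 dx = π, ∫_0^π cos(nx) dx = 0, ∫_0^π sin(nx) dx = (1−(−1)^n)/n.
  u² squared terms: (5)²·∫1 dx = 25·π = 25*π;  (1)²·∫sin(x)² dx = 1·π/2 = π/2.
  u² cross terms: 2·(5)·(1)·∫1·sin(x) dx = 10·(2) = 20.
  So ∫_0^π u² dx = 25*π + π/2 + 20 = 20 + 51*π/2.
  (u')² squared terms: (1)²·∫cos(x)² dx = 1·π/2 = π/2.
  So ∫_0^π (u')² dx = π/2.
||u||_{H^1}^2 = (20 + 51*π/2) + (π/2) = 20 + 26*π.


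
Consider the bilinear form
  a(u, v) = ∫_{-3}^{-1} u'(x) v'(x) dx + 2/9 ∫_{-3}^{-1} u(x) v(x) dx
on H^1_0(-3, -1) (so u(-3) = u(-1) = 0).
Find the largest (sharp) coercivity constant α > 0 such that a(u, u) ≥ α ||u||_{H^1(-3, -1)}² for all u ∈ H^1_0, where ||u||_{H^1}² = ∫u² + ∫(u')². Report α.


α = (8/9 + π^2)/(4 + π^2)

Coercivity of a(·,·) on H^1_0(-3, -1) means a(u, u) ≥ α ||u||_{H^1}² for every u ∈ H^1_0.
The interval has length L = 2, and Poincaré/coercivity depend only on L. Here a(u, u) = ∫(u')² + (2/9)·∫u².
Here 0 < c = 2/9 < 1. The condition a(u,u) ≥ α||u||_{H^1}² reads (1−α)∫(u')² ≥ (α−c)∫u². Any admissible α is ≤ 1 (rapidly oscillating u have ∫u²/∫(u')² → 0), and α = 1 would force 0 ≥ (1−c)∫u², impossible since c < 1; so 1−α > 0. By the sharp Poincaré inequality on H^1_0 of an interval of length L, ∫(u')² ≥ (π/L)²∫u² with equality for the first sine mode sin(π(x−x₀)/L) (x₀ the left endpoint), so the inequality holds for all u iff (1−α)(π/L)² ≥ α − c, i.e. α ≤ ((π/L)² + c)/((π/L)² + 1) = (1 + c(L/π)²)/(1 + (L/π)²). With (π/L)² = π^2/4 and c = 2/9, the largest admissible constant is α = ((π/L)² + c)/((π/L)² + 1).
Simplifying, α = (8/9 + π^2)/(4 + π^2).


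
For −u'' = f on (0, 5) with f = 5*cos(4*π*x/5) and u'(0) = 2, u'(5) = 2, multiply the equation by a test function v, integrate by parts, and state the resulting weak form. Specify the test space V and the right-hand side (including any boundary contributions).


V = H^1(0, 5) (v unrestricted at boundary; u is determined up to an additive constant); weak form: ∫_0^5 u'v' dx = ∫_0^5 (5*cos(4*π*x/5)) v dx + 2·v(5) − 2·v(0) for all v ∈ V.

Multiply both sides by a test function v and integrate from 0 to 5:
  ∫_0^5 −u''(x) v(x) dx = ∫_0^5 f(x) v(x) dx.
Integrate the LHS by parts once:
  ∫_0^5 −u'' v dx = −[u'(x) v(x)]_0^5 + ∫_0^5 u'(x) v'(x) dx.
Thus ∫_0^5 u'(x) v'(x) dx = ∫_0^5 f(x) v(x) dx + [u'(x) v(x)]_0^5.
Choose V so that boundary terms are either known or forced to vanish.
u has inhomogeneous Neumann u'(0) = 2, u'(5) = 2. [u' v]_0^5 = (2)·v(5) − (2)·v(0) = 2·v(5) − 2·v(0). Take V = H^1(0, 5); boundary term becomes part of RHS.
Weak formulation: find u (satisfying any essential BC) such that ∫_0^5 u'(x) v'(x) dx = ∫_0^5 f v dx + 2·v(5) − 2·v(0) for all v ∈ V (Neumann data are natural BCs: they enter the RHS as boundary terms).
Substituting f(x) = 5*cos(4*π*x/5), the right-hand side is ∫_0^5 (5*cos(4*π*x/5)) v dx + 2·v(5) − 2·v(0).
Compatibility check (pure Neumann): taking v ≡ 1 ∈ V gives 0 = ∫_0^5 f dx + (2) − (2), i.e. ∫_0^5 f dx must equal u'(0) − u'(5) = 0. Indeed ∫_0^5 (5*cos(4*π*x/5)) dx = 0, so the data are compatible. The solution is then unique only up to an additive constant (fix it e.g. by requiring ∫_0^5 u dx = 0).


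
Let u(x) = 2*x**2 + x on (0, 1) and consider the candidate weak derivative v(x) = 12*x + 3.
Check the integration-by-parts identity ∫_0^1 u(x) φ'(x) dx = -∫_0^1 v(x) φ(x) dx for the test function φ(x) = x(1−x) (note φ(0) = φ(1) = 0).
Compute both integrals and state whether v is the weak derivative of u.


LHS = -1/2, RHS = -3/2. No, v is not the weak derivative of u.

u(x) = 2*x**2 + x, classical derivative u'(x) = 4*x + 1.
φ(x) = x(1−x), so φ'(x) = 1 - 2*x.
Note φ(0) = φ(1) = 0, so the boundary term u·φ vanishes.
LHS = ∫_0^1 u(x) φ'(x) dx = ∫_0^1 (-4*x^3 + x) dx. Term by term:
  ∫_0^1 -4*x^3 dx = -1;  ∫_0^1 x dx = 1/2.
Sum: -1 + 1/2 = -1/2.
So LHS = -1/2.
∫_0^1 v(x) φ(x) dx = ∫_0^1 (-12*x^3 + 9*x^2 + 3*x) dx. Term by term:
  ∫_0^1 -12*x^3 dx = -3;  ∫_0^1 9*x^2 dx = 3;  ∫_0^1 3*x dx = 3/2.
Sum: -3 + 3 + 3/2 = 3/2.
So RHS = -∫_0^1 v(x) φ(x) dx = -3/2.
LHS − RHS = 1 ≠ 0, so the identity fails.
(For a valid weak derivative the identity must hold for EVERY test function, in particular this one. The failure shows v is NOT the weak derivative of u.)
Correct weak derivative would be u'(x) = 4*x + 1.


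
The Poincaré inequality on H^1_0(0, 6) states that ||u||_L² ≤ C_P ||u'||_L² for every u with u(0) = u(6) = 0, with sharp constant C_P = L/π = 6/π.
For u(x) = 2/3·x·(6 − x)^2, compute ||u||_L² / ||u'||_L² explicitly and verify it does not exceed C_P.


||u||_L² / ||u'||_L² = 3*sqrt(14)/7 < C_P = 6/π.

u(x) = 2/3·x·(6 − x)^2, so u'(x) = 2*(x - 6)*(x - 2).
u(x) = 2/3·x·(6 − x)^2 vanishes at x = 0 and x = 6, so u ∈ H^1_0(0, 6). Differentiate via the product rule and integrate the resulting polynomials term by term.
  ∫_0^6 u² dx = ∫_0^6 (4*x^6/9 - 32*x^5/3 + 96*x^4 - 384*x^3 + 576*x^2) dx. Term by term:
    ∫_0^6 4*x^6/9 dx = 124416/7;  ∫_0^6 -32*x^5/3 dx = -82944;  ∫_0^6 96*x^4 dx = 746496/5;
    ∫_0^6 -384*x^3 dx = -124416;  ∫_0^6 576*x^2 dx = 41472.
  Sum: 124416/7 − 82944 + 746496/5 − 124416 + 41472 = 41472/35.
  ∫_0^6 (u')² dx = ∫_0^6 (4*x^4 - 64*x^3 + 352*x^2 - 768*x + 576) dx. Term by term:
    ∫_0^6 4*x^4 dx = 31104/5;  ∫_0^6 -64*x^3 dx = -20736;  ∫_0^6 352*x^2 dx = 25344;
    ∫_0^6 -768*x dx = -13824;  ∫_0^6 576 dx = 3456.
  Sum: 31104/5 − 20736 + 25344 − 13824 + 3456 = 2304/5.
∫_0^6 u² dx = 41472/35, so ||u||_L² = 144*sqrt(70)/35.
∫_0^6 (u')² dx = 2304/5, so ||u'||_L² = 48*sqrt(5)/5.
Ratio ||u||_L² / ||u'||_L² = 3*sqrt(14)/7.
Sharp Poincaré constant on H^1_0(0, 6) is C_P = L/π = 6/π, achieved by sin(π/6·x).
A polynomial bump cannot attain the sharp Poincaré constant (only the first sine eigenfunction does), so the ratio is strictly less than C_P, consistent with ||u||_L² ≤ C_P ||u'||_L².


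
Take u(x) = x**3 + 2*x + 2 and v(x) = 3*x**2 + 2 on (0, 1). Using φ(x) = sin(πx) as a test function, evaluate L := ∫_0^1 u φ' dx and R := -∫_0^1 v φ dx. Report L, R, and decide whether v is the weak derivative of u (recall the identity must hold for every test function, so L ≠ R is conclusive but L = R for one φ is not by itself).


LHS = -7/π + 12/π^3, RHS = -7/π + 12/π^3. Yes, v = u' weakly.

u(x) = x**3 + 2*x + 2, classical derivative u'(x) = 3*x**2 + 2.
φ(x) = sin(πx), so φ'(x) = π*cos(π*x).
Note φ(0) = φ(1) = 0, so the boundary term u·φ vanishes.
LHS = ∫_0^1 u(x) φ'(x) dx = ∫_0^1 (π*x^3*cos(π*x) + 2*π*x*cos(π*x) + 2*π*cos(π*x)) dx. Term by term:
  ∫_0^1 2*π*cos(π*x) dx = 0;  ∫_0^1 π*x^3*cos(π*x) dx = -3/π + 12/π^3;  ∫_0^1 2*π*x*cos(π*x) dx = -4/π.
Sum: 0 + -3/π + 12/π^3 − 4/π = -7/π + 12/π^3.
So LHS = -7/π + 12/π^3.
∫_0^1 v(x) φ(x) dx = ∫_0^1 (3*x^2*sin(π*x) + 2*sin(π*x)) dx. Term by term:
  ∫_0^1 2*sin(π*x) dx = 4/π;  ∫_0^1 3*x^2*sin(π*x) dx = -12/π^3 + 3/π.
Sum: 4/π + -12/π^3 + 3/π = -12/π^3 + 7/π.
So RHS = -∫_0^1 v(x) φ(x) dx = -7/π + 12/π^3.
LHS = RHS, so the identity holds for this test φ.
Moreover u is smooth here and v(x) = u'(x) = 3*x**2 + 2 pointwise, so the identity holds for every test function. Hence v is the weak derivative of u.


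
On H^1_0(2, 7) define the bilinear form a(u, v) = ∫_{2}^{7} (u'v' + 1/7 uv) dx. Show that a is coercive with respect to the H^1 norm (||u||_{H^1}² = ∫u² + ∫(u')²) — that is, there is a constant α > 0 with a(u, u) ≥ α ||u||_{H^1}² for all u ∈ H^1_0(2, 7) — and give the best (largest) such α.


α = (25/7 + π^2)/(π^2 + 25)

Coercivity of a(·,·) on H^1_0(2, 7) means a(u, u) ≥ α ||u||_{H^1}² for every u ∈ H^1_0.
The interval has length L = 5, and Poincaré/coercivity depend only on L. Here a(u, u) = ∫(u')² + (1/7)·∫u².
Here 0 < c = 1/7 < 1. The condition a(u,u) ≥ α||u||_{H^1}² reads (1−α)∫(u')² ≥ (α−c)∫u². Any admissible α is ≤ 1 (rapidly oscillating u have ∫u²/∫(u')² → 0), and α = 1 would force 0 ≥ (1−c)∫u², impossible since c < 1; so 1−α > 0. By the sharp Poincaré inequality on H^1_0 of an interval of length L, ∫(u')² ≥ (π/L)²∫u² with equality for the first sine mode sin(π(x−x₀)/L) (x₀ the left endpoint), so the inequality holds for all u iff (1−α)(π/L)² ≥ α − c, i.e. α ≤ ((π/L)² + c)/((π/L)² + 1) = (1 + c(L/π)²)/(1 + (L/π)²). With (π/L)² = π^2/25 and c = 1/7, the largest admissible constant is α = ((π/L)² + c)/((π/L)² + 1).
Simplifying, α = (25/7 + π^2)/(π^2 + 25).


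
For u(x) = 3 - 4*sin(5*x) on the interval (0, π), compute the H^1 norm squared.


||u||_{H^1(0,π)}^2 = -48/5 + 217*π

u'(x) = -20*cos(5*x).
Expand u² and (u')² and integrate term by term on (0, π), using: for integers n ≥ 1, ∫_0^π sin²(nx) dx = ∫_0^π cos²(nx) dx = π/2; for n ≠ n', ∫_0^π sin(nx)sin(n'x) dx = ∫_0^π cos(nx)cos(n'x) dx = 0; and by product-to-sum, ∫_0^π sin(nx)cos(n'x) dx = ½∫_0^π [sin((n+n')x) + sin((n−n')x)] dx, which is 0 when n+n' is even and 2n/(n²−n'²) when n+n' is odd (it need not vanish on (0, π)). For the constant mode: ∫_0^π 1 dx = π, ∫_0^π cos(nx) dx = 0, ∫_0^π sin(nx) dx = (1−(−1)^n)/n.
  u² squared terms: (3)²·∫1 dx = 9·π = 9*π;  (-4)²·∫sin(5x)² dx = 16·π/2 = 8*π.
  u² cross terms: 2·(3)·(-4)·∫1·sin(5x) dx = -24·(2/5) = -48/5.
  So ∫_0^π u² dx = 9*π + 8*π − 48/5 = -48/5 + 17*π.
  (u')² squared terms: (-20)²·∫cos(5x)² dx = 400·π/2 = 200*π.
  So ∫_0^π (u')² dx = 200*π.
||u||_{H^1}^2 = (-48/5 + 17*π) + (200*π) = -48/5 + 217*π.


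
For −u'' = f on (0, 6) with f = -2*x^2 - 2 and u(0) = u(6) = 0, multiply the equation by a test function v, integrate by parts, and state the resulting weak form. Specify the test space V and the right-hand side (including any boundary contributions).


V = H^1_0(0, 6) (so v(0) = v(6) = 0); weak form: ∫_0^6 u'v' dx = ∫_0^6 (-2*x^2 - 2) v dx for all v ∈ V.

Multiply both sides by a test function v and integrate from 0 to 6:
  ∫_0^6 −u''(x) v(x) dx = ∫_0^6 f(x) v(x) dx.
Integrate the LHS by parts once:
  ∫_0^6 −u'' v dx = −[u'(x) v(x)]_0^6 + ∫_0^6 u'(x) v'(x) dx.
Thus ∫_0^6 u'(x) v'(x) dx = ∫_0^6 f(x) v(x) dx + [u'(x) v(x)]_0^6.
Choose V so that boundary terms are either known or forced to vanish.
u is Dirichlet: u(0) = u(6) = 0. Let V = H^1_0(0, 6); then v(0) = v(6) = 0, and [u' v]_0^6 = 0.
Weak formulation: find u (satisfying any essential BC) such that ∫_0^6 u'(x) v'(x) dx = ∫_0^6 f v dx for all v ∈ V.
Substituting f(x) = -2*x^2 - 2, the right-hand side is ∫_0^6 (-2*x^2 - 2) v dx.


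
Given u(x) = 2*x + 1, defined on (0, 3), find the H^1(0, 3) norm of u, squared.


||u||_{H^1}^2 = 69

The H^1 norm (squared) on an interval (0, L) is
  ||u||_{H^1}^2 = ∫_0^L u(x)^2 dx + ∫_0^L u'(x)^2 dx.
Compute u'(x) = 2.
Then u(x)^2 = 4*x**2 + 4*x + 1 and u'(x)^2 = 4.
Integrate each monomial from 0 to 3 using ∫_0^3 c·x^n dx = c·3^(n+1)/(n+1):
  ∫_0^3 u(x)^2 dx = ∫_0^3 (4*x^2 + 4*x + 1) dx. Term by term:
    ∫_0^3 4*x^2 dx = 36;  ∫_0^3 4*x dx = 18;  ∫_0^3 1 dx = 3.
  Sum: 36 + 18 + 3 = 57.
  ∫_0^3 u'(x)^2 dx = ∫_0^3 (4) dx. Term by term:
    ∫_0^3 4 dx = 12.
Adding: ||u||_{H^1}^2 = 57 + 12 = 69.


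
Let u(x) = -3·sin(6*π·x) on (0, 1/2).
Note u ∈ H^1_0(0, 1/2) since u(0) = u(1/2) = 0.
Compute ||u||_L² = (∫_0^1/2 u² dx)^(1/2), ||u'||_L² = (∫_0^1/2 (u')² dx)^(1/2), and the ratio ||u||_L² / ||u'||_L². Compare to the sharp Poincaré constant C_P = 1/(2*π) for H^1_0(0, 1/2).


||u||_L² / ||u'||_L² = 1/(6*π) < C_P = 1/(2*π).

u(x) = -3·sin(6*π·x), so u'(x) = -18*π*cos(6*π*x).
Writing u(x) = A·sin(kπx/L) with A = -3 and k = 3, use ∫_0^L sin²(kπx/L) dx = L/2 and ∫_0^L cos²(kπx/L) dx = L/2.
u² = 9·sin²(6*π·x) and (u')² = 324*π^2·cos²(6*π·x), and each of sin², cos² integrates to L/2 = 1/4 over (0, 1/2).
∫_0^1/2 u² dx = 9/4, so ||u||_L² = 3/2.
∫_0^1/2 (u')² dx = 81*π^2, so ||u'||_L² = 9*π.
Ratio ||u||_L² / ||u'||_L² = 1/(6*π).
Sharp Poincaré constant on H^1_0(0, 1/2) is C_P = L/π = 1/(2*π), achieved by sin(2*π·x).
This is the k = 3 harmonic; the ratio L/(kπ) is strictly less than C_P = L/π, consistent with the sharp inequality ||u||_L² ≤ C_P ||u'||_L².


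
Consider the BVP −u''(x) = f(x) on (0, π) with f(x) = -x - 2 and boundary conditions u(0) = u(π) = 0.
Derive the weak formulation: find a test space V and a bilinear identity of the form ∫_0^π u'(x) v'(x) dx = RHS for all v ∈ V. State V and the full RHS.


V = H^1_0(0, π) (so v(0) = v(π) = 0); weak form: ∫_0^π u'v' dx = ∫_0^π (-x - 2) v dx for all v ∈ V.

Multiply both sides by a test function v and integrate from 0 to π:
  ∫_0^π −u''(x) v(x) dx = ∫_0^π f(x) v(x) dx.
Integrate the LHS by parts once:
  ∫_0^π −u'' v dx = −[u'(x) v(x)]_0^π + ∫_0^π u'(x) v'(x) dx.
Thus ∫_0^π u'(x) v'(x) dx = ∫_0^π f(x) v(x) dx + [u'(x) v(x)]_0^π.
Choose V so that boundary terms are either known or forced to vanish.
u is Dirichlet: u(0) = u(π) = 0. Let V = H^1_0(0, π); then v(0) = v(π) = 0, and [u' v]_0^π = 0.
Weak formulation: find u (satisfying any essential BC) such that ∫_0^π u'(x) v'(x) dx = ∫_0^π f v dx for all v ∈ V.
Substituting f(x) = -x - 2, the right-hand side is ∫_0^π (-x - 2) v dx.


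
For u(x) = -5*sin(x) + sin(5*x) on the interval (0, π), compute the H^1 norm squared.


||u||_{H^1(0,π)}^2 = 38*π

u'(x) = -5*cos(x) + 5*cos(5*x).
Expand u² and (u')² and integrate term by term on (0, π), using: for integers n ≥ 1, ∫_0^π sin²(nx) dx = ∫_0^π cos²(nx) dx = π/2; for n ≠ n', ∫_0^π sin(nx)sin(n'x) dx = ∫_0^π cos(nx)cos(n'x) dx = 0; and by product-to-sum, ∫_0^π sin(nx)cos(n'x) dx = ½∫_0^π [sin((n+n')x) + sin((n−n')x)] dx, which is 0 when n+n' is even and 2n/(n²−n'²) when n+n' is odd (it need not vanish on (0, π)).
  u² squared terms: (-5)²·∫sin(x)² dx = 25·π/2 = 25*π/2;  (1)²·∫sin(5x)² dx = 1·π/2 = π/2.
  u² cross terms: 2·(-5)·(1)·∫sin(x)·sin(5x) dx = -10·(0) = 0.
  So ∫_0^π u² dx = 25*π/2 + π/2 + 0 = 13*π.
  (u')² squared terms: (-5)²·∫cos(x)² dx = 25·π/2 = 25*π/2;  (5)²·∫cos(5x)² dx = 25·π/2 = 25*π/2.
  (u')² cross terms: 2·(-5)·(5)·∫cos(x)·cos(5x) dx = -50·(0) = 0.
  So ∫_0^π (u')² dx = 25*π/2 + 25*π/2 + 0 = 25*π.
||u||_{H^1}^2 = (13*π) + (25*π) = 38*π.


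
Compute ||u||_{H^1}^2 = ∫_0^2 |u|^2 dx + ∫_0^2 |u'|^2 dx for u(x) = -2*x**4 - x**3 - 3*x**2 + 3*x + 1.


||u||_{H^1}^2 = 124432/45

The H^1 norm (squared) on an interval (0, L) is
  ||u||_{H^1}^2 = ∫_0^L u(x)^2 dx + ∫_0^L u'(x)^2 dx.
Compute u'(x) = -8*x**3 - 3*x**2 - 6*x + 3.
Then u(x)^2 = 4*x**8 + 4*x**7 + 13*x**6 - 6*x**5 - x**4 - 20*x**3 + 3*x**2 + 6*x + 1 and u'(x)^2 = 64*x**6 + 48*x**5 + 105*x**4 - 12*x**3 + 18*x**2 - 36*x + 9.
Integrate each monomial from 0 to 2 using ∫_0^2 c·x^n dx = c·2^(n+1)/(n+1):
  ∫_0^2 u(x)^2 dx = ∫_0^2 (4*x^8 + 4*x^7 + 13*x^6 - 6*x^5 - x^4 - 20*x^3 + 3*x^2 + 6*x + 1) dx. Term by term:
    ∫_0^2 4*x^8 dx = 2048/9;  ∫_0^2 4*x^7 dx = 128;  ∫_0^2 13*x^6 dx = 1664/7;
    ∫_0^2 -6*x^5 dx = -64;  ∫_0^2 -x^4 dx = -32/5;  ∫_0^2 -20*x^3 dx = -80;
    ∫_0^2 3*x^2 dx = 8;  ∫_0^2 6*x dx = 12;  ∫_0^2 1 dx = 2.
  Sum: 2048/9 + 128 + 1664/7 − 64 − 32/5 − 80 + 8 + 12 + 2 = 146434/315.
  ∫_0^2 u'(x)^2 dx = ∫_0^2 (64*x^6 + 48*x^5 + 105*x^4 - 12*x^3 + 18*x^2 - 36*x + 9) dx. Term by term:
    ∫_0^2 64*x^6 dx = 8192/7;  ∫_0^2 48*x^5 dx = 512;  ∫_0^2 105*x^4 dx = 672;
    ∫_0^2 -12*x^3 dx = -48;  ∫_0^2 18*x^2 dx = 48;  ∫_0^2 -36*x dx = -72;
    ∫_0^2 9 dx = 18.
  Sum: 8192/7 + 512 + 672 − 48 + 48 − 72 + 18 = 16102/7.
Adding: ||u||_{H^1}^2 = 146434/315 + 16102/7 = 124432/45.


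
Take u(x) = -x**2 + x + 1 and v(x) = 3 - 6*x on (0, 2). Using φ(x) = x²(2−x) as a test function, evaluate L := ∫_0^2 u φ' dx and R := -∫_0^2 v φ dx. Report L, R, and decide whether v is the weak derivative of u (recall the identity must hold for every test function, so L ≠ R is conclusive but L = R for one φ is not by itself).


LHS = 28/15, RHS = 28/5. No, v is not the weak derivative of u.

u(x) = -x**2 + x + 1, classical derivative u'(x) = 1 - 2*x.
φ(x) = x²(2−x), so φ'(x) = x*(4 - 3*x).
Note φ(0) = φ(2) = 0, so the boundary term u·φ vanishes.
LHS = ∫_0^2 u(x) φ'(x) dx = ∫_0^2 (3*x^4 - 7*x^3 + x^2 + 4*x) dx. Term by term:
  ∫_0^2 3*x^4 dx = 96/5;  ∫_0^2 -7*x^3 dx = -28;  ∫_0^2 x^2 dx = 8/3;
  ∫_0^2 4*x dx = 8.
Sum: 96/5 − 28 + 8/3 + 8 = 28/15.
So LHS = 28/15.
∫_0^2 v(x) φ(x) dx = ∫_0^2 (6*x^4 - 15*x^3 + 6*x^2) dx. Term by term:
  ∫_0^2 6*x^4 dx = 192/5;  ∫_0^2 -15*x^3 dx = -60;  ∫_0^2 6*x^2 dx = 16.
Sum: 192/5 − 60 + 16 = -28/5.
So RHS = -∫_0^2 v(x) φ(x) dx = 28/5.
LHS − RHS = -56/15 ≠ 0, so the identity fails.
(For a valid weak derivative the identity must hold for EVERY test function, in particular this one. The failure shows v is NOT the weak derivative of u.)
Correct weak derivative would be u'(x) = 1 - 2*x.


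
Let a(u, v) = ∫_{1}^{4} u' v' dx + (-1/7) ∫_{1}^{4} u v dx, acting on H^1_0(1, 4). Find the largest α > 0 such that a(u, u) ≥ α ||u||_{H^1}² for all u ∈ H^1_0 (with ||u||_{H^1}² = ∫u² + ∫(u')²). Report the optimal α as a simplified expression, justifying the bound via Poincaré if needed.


α = (-9/7 + π^2)/(9 + π^2)

Coercivity of a(·,·) on H^1_0(1, 4) means a(u, u) ≥ α ||u||_{H^1}² for every u ∈ H^1_0.
The interval has length L = 3, and Poincaré/coercivity depend only on L. Here a(u, u) = ∫(u')² + (-1/7)·∫u².
Here c = -1/7 < 0 with |c| < (π/L)² = π^2/9, so coercivity still holds. The condition a(u,u) ≥ α||u||_{H^1}² reads (1−α)∫(u')² ≥ (α−c)∫u². Any admissible α is ≤ 1 (rapidly oscillating u have ∫u²/∫(u')² → 0), and α = 1 would force 0 ≥ (1−c)∫u², impossible since c < 1; so 1−α > 0. By the sharp Poincaré inequality on H^1_0 of an interval of length L, ∫(u')² ≥ (π/L)²∫u² with equality for the first sine mode sin(π(x−x₀)/L) (x₀ the left endpoint), so the inequality holds for all u iff (1−α)(π/L)² ≥ α − c, i.e. α ≤ ((π/L)² + c)/((π/L)² + 1) = (1 + c(L/π)²)/(1 + (L/π)²). (Direct route, valid since c ≤ 0: Poincaré gives c∫u² ≥ c(L/π)²∫(u')², so a(u,u) ≥ (1 + c(L/π)²)∫(u')², while ||u||_{H^1}² ≤ (1 + (L/π)²)∫(u')²; dividing yields the same α.) With (π/L)² = π^2/9 and c = -1/7, the largest admissible constant is α = ((π/L)² + c)/((π/L)² + 1).
Simplifying, α = (-9/7 + π^2)/(9 + π^2).


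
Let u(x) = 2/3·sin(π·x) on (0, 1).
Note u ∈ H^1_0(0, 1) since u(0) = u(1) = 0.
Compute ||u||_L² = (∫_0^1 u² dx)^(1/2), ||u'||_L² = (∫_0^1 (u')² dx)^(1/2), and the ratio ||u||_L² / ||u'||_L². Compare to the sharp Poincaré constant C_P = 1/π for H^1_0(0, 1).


||u||_L² / ||u'||_L² = 1/π = C_P.

u(x) = 2/3·sin(π·x), so u'(x) = 2*π*cos(π*x)/3.
Writing u(x) = A·sin(kπx/L) with A = 2/3 and k = 1, use ∫_0^L sin²(kπx/L) dx = L/2 and ∫_0^L cos²(kπx/L) dx = L/2.
u² = 4/9·sin²(π·x) and (u')² = 4*π^2/9·cos²(π·x), and each of sin², cos² integrates to L/2 = 1/2 over (0, 1).
∫_0^1 u² dx = 2/9, so ||u||_L² = sqrt(2)/3.
∫_0^1 (u')² dx = 2*π^2/9, so ||u'||_L² = sqrt(2)*π/3.
Ratio ||u||_L² / ||u'||_L² = 1/π.
Sharp Poincaré constant on H^1_0(0, 1) is C_P = L/π = 1/π, achieved by sin(π·x).
This is the k = 1 eigenfunction (up to amplitude), so the ratio equals the sharp Poincaré constant exactly.


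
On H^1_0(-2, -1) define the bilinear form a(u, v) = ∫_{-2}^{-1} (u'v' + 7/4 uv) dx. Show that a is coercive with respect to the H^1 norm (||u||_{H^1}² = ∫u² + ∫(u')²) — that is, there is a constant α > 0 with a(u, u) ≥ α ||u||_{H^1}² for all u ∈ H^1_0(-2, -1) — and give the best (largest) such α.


α = 1

Coercivity of a(·,·) on H^1_0(-2, -1) means a(u, u) ≥ α ||u||_{H^1}² for every u ∈ H^1_0.
The interval has length L = 1, and Poincaré/coercivity depend only on L. Here a(u, u) = ∫(u')² + (7/4)·∫u².
Here c = 7/4 ≥ 1, so a(u,u) = ∫(u')² + c∫u² ≥ ∫(u')² + ∫u² = ||u||_{H^1}², i.e. α = 1 works. No larger α is possible: a(u,u) ≥ α||u||_{H^1}² means (1−α)∫(u')² ≥ (α−c)∫u², and for the modes u_n = sin(nπ(x−x₀)/L) (x₀ the left endpoint) one has ∫u_n²/∫(u_n')² = (L/(nπ))² → 0, so a(u_n,u_n)/||u_n||_{H^1}² → 1. Hence the optimal constant is α = 1.
Therefore α = 1.


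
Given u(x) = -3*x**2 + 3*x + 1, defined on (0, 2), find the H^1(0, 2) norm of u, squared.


||u||_{H^1}^2 = 248/5

The H^1 norm (squared) on an interval (0, L) is
  ||u||_{H^1}^2 = ∫_0^L u(x)^2 dx + ∫_0^L u'(x)^2 dx.
Compute u'(x) = 3 - 6*x.
Then u(x)^2 = 9*x**4 - 18*x**3 + 3*x**2 + 6*x + 1 and u'(x)^2 = 36*x**2 - 36*x + 9.
Integrate each monomial from 0 to 2 using ∫_0^2 c·x^n dx = c·2^(n+1)/(n+1):
  ∫_0^2 u(x)^2 dx = ∫_0^2 (9*x^4 - 18*x^3 + 3*x^2 + 6*x + 1) dx. Term by term:
    ∫_0^2 9*x^4 dx = 288/5;  ∫_0^2 -18*x^3 dx = -72;  ∫_0^2 3*x^2 dx = 8;
    ∫_0^2 6*x dx = 12;  ∫_0^2 1 dx = 2.
  Sum: 288/5 − 72 + 8 + 12 + 2 = 38/5.
  ∫_0^2 u'(x)^2 dx = ∫_0^2 (36*x^2 - 36*x + 9) dx. Term by term:
    ∫_0^2 36*x^2 dx = 96;  ∫_0^2 -36*x dx = -72;  ∫_0^2 9 dx = 18.
  Sum: 96 − 72 + 18 = 42.
Adding: ||u||_{H^1}^2 = 38/5 + 42 = 248/5.


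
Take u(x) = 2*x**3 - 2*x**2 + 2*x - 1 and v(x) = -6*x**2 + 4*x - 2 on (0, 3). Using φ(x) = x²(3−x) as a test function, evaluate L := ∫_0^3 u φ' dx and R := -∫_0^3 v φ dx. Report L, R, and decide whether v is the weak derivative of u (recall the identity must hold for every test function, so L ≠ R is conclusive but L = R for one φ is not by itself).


LHS = -1107/10, RHS = 1107/10. No, v is not the weak derivative of u.

u(x) = 2*x**3 - 2*x**2 + 2*x - 1, classical derivative u'(x) = 6*x**2 - 4*x + 2.
φ(x) = x²(3−x), so φ'(x) = 3*x*(2 - x).
Note φ(0) = φ(3) = 0, so the boundary term u·φ vanishes.
LHS = ∫_0^3 u(x) φ'(x) dx = ∫_0^3 (-6*x^5 + 18*x^4 - 18*x^3 + 15*x^2 - 6*x) dx. Term by term:
  ∫_0^3 -6*x^5 dx = -729;  ∫_0^3 18*x^4 dx = 4374/5;  ∫_0^3 -18*x^3 dx = -729/2;
  ∫_0^3 15*x^2 dx = 135;  ∫_0^3 -6*x dx = -27.
Sum: -729 + 4374/5 − 729/2 + 135 − 27 = -1107/10.
So LHS = -1107/10.
∫_0^3 v(x) φ(x) dx = ∫_0^3 (6*x^5 - 22*x^4 + 14*x^3 - 6*x^2) dx. Term by term:
  ∫_0^3 6*x^5 dx = 729;  ∫_0^3 -22*x^4 dx = -5346/5;  ∫_0^3 14*x^3 dx = 567/2;
  ∫_0^3 -6*x^2 dx = -54.
Sum: 729 − 5346/5 + 567/2 − 54 = -1107/10.
So RHS = -∫_0^3 v(x) φ(x) dx = 1107/10.
LHS − RHS = -1107/5 ≠ 0, so the identity fails.
(For a valid weak derivative the identity must hold for EVERY test function, in particular this one. The failure shows v is NOT the weak derivative of u.)
Correct weak derivative would be u'(x) = 6*x**2 - 4*x + 2.


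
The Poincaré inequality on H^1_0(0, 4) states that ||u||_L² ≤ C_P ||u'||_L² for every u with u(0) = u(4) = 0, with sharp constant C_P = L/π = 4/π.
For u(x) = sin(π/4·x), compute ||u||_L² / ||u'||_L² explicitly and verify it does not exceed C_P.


||u||_L² / ||u'||_L² = 4/π = C_P.

u(x) = sin(π/4·x), so u'(x) = π*cos(π*x/4)/4.
Writing u(x) = A·sin(kπx/L) with A = 1 and k = 1, use ∫_0^L sin²(kπx/L) dx = L/2 and ∫_0^L cos²(kπx/L) dx = L/2.
u² = 1·sin²(π/4·x) and (u')² = π^2/16·cos²(π/4·x), and each of sin², cos² integrates to L/2 = 2 over (0, 4).
∫_0^4 u² dx = 2, so ||u||_L² = sqrt(2).
∫_0^4 (u')² dx = π^2/8, so ||u'||_L² = sqrt(2)*π/4.
Ratio ||u||_L² / ||u'||_L² = 4/π.
Sharp Poincaré constant on H^1_0(0, 4) is C_P = L/π = 4/π, achieved by sin(π/4·x).
This is the k = 1 eigenfunction (up to amplitude), so the ratio equals the sharp Poincaré constant exactly.


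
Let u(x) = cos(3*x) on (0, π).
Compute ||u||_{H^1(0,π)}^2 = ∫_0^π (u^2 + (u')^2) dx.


||u||_{H^1(0,π)}^2 = 5*π

u'(x) = -3*sin(3*x).
Expand u² and (u')² and integrate term by term on (0, π), using: for integers n ≥ 1, ∫_0^π sin²(nx) dx = ∫_0^π cos²(nx) dx = π/2; for n ≠ n', ∫_0^π sin(nx)sin(n'x) dx = ∫_0^π cos(nx)cos(n'x) dx = 0; and by product-to-sum, ∫_0^π sin(nx)cos(n'x) dx = ½∫_0^π [sin((n+n')x) + sin((n−n')x)] dx, which is 0 when n+n' is even and 2n/(n²−n'²) when n+n' is odd (it need not vanish on (0, π)).
  u² squared terms: (1)²·∫cos(3x)² dx = 1·π/2 = π/2.
  So ∫_0^π u² dx = π/2.
  (u')² squared terms: (-3)²·∫sin(3x)² dx = 9·π/2 = 9*π/2.
  So ∫_0^π (u')² dx = 9*π/2.
||u||_{H^1}^2 = (π/2) + (9*π/2) = 5*π.


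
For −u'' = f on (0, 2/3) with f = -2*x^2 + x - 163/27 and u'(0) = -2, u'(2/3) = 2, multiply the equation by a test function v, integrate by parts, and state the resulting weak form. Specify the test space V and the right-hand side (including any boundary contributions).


V = H^1(0, 2/3) (v unrestricted at boundary; u is determined up to an additive constant); weak form: ∫_0^2/3 u'v' dx = ∫_0^2/3 (-2*x^2 + x - 163/27) v dx + 2·v(2/3) + 2·v(0) for all v ∈ V.

Multiply both sides by a test function v and integrate from 0 to 2/3:
  ∫_0^2/3 −u''(x) v(x) dx = ∫_0^2/3 f(x) v(x) dx.
Integrate the LHS by parts once:
  ∫_0^2/3 −u'' v dx = −[u'(x) v(x)]_0^2/3 + ∫_0^2/3 u'(x) v'(x) dx.
Thus ∫_0^2/3 u'(x) v'(x) dx = ∫_0^2/3 f(x) v(x) dx + [u'(x) v(x)]_0^2/3.
Choose V so that boundary terms are either known or forced to vanish.
u has inhomogeneous Neumann u'(0) = -2, u'(2/3) = 2. [u' v]_0^2/3 = (2)·v(2/3) − (-2)·v(0) = 2·v(2/3) + 2·v(0). Take V = H^1(0, 2/3); boundary term becomes part of RHS.
Weak formulation: find u (satisfying any essential BC) such that ∫_0^2/3 u'(x) v'(x) dx = ∫_0^2/3 f v dx + 2·v(2/3) + 2·v(0) for all v ∈ V (Neumann data are natural BCs: they enter the RHS as boundary terms).
Substituting f(x) = -2*x^2 + x - 163/27, the right-hand side is ∫_0^2/3 (-2*x^2 + x - 163/27) v dx + 2·v(2/3) + 2·v(0).
Compatibility check (pure Neumann): taking v ≡ 1 ∈ V gives 0 = ∫_0^2/3 f dx + (2) − (-2), i.e. ∫_0^2/3 f dx must equal u'(0) − u'(2/3) = -4. Indeed ∫_0^2/3 (-2*x^2 + x - 163/27) dx = -4, so the data are compatible. The solution is then unique only up to an additive constant (fix it e.g. by requiring ∫_0^2/3 u dx = 0).
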